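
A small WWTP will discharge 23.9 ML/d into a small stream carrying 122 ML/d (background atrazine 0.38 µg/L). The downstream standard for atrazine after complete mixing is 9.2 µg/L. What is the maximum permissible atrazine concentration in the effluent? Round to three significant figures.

54.2 µg/L

At the limit, (Qr·Cr + Qe·Cₑ)/(Qr + Qe) = 9.2:
Cₑ = (145.9·9.2 − 122.0·0.3800) / 23.90 = 54.22 µg/L.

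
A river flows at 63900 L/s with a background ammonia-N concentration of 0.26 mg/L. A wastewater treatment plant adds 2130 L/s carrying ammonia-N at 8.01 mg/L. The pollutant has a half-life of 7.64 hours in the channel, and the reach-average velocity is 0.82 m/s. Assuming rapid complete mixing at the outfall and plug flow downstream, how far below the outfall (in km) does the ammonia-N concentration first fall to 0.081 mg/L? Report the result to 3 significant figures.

59.9 km

Conservation of mass: C = (63900·0.2600 + 2130·8.010) / 66030 = 33680/66030 = 0.5100 mg/L.
Half-life 7.64 h → k = ln 2 / 7.64 = 0.09073 h⁻¹ = 2.177 d⁻¹.
Set 0.5100·exp(−k·t) = 0.081 → t = ln(0.5100/0.081)/k = 73010 s = 20.28 h.
Distance = v·t = 0.82·73010 = 59870 m = 59.87 km.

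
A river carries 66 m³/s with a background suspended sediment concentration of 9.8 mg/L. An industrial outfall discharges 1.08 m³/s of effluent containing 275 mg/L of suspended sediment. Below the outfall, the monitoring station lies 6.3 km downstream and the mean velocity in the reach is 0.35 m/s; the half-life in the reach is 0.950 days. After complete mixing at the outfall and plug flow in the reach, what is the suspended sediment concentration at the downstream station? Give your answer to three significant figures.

Conservation of mass: C = (66.00·9.800 + 1.080·275.0) / 67.08 = 943.8/67.08 = 14.07 mg/L.
Travel time t = 6.3·1000 / 0.35 = 18000 s = 5.000 h.
Half-life 0.950 d → k = ln 2 / 0.950 = 0.7296 d⁻¹.
After decay, C = 14.07 × e^(−kt) = 14.07 × 0.8590 = 12.09 mg/L.

12.1 mg/L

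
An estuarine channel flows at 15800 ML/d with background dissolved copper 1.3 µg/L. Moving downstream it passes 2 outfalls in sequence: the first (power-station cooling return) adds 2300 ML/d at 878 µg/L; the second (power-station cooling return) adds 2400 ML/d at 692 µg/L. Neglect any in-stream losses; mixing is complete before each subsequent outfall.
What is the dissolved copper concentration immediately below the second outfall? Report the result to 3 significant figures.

181 µg/L

Below outfall 1: Q → 18100 ML/d, C = (15800·1.300 + 2300·878.0)/18100 = 112.7 µg/L.
Below outfall 2: Q → 20500 ML/d, C = (18100·112.7 + 2400·692.0)/20500 = 180.5 µg/L.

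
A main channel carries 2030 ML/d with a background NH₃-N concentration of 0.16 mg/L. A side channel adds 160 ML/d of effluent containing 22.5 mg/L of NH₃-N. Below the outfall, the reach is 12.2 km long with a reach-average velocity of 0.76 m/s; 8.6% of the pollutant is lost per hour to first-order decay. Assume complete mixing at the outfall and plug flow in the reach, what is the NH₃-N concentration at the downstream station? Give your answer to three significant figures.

1.20 mg/L

Mixed concentration C = ΣQC/ΣQ = (2030·0.1600 + 160.0·22.50) / 2190 = 3925/2190 = 1.792 mg/L.
Travel time t = 12.2·1000 / 0.76 = 16050 s = 4.459 h.
8.6%/h lost → k = −ln(1 − 0.086) = 0.08992 h⁻¹.
Applying C = C₀e^(−kt): 1.792 × 0.6697 = 1.200 mg/L.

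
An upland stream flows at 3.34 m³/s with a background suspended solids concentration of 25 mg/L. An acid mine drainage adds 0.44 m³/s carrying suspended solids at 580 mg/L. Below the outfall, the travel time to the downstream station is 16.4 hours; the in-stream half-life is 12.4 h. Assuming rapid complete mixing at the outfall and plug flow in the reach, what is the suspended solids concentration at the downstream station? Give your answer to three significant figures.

Conservation of mass: C = (3.340·25.00 + 0.4400·580.0) / 3.780 = 338.7/3.780 = 89.60 mg/L.
Half-life 12.4 h → k = ln 2 / 12.4 = 0.05590 h⁻¹ = 1.342 d⁻¹.
Decay over the reach: 89.60·exp(−kt) = 89.60·0.3998 = 35.83 mg/L.

35.8 mg/L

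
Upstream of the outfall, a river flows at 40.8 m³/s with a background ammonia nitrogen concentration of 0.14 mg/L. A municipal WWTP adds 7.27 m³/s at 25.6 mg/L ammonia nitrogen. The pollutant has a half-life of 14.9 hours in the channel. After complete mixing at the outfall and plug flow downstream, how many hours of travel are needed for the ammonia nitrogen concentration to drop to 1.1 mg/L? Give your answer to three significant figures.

Mixed concentration C = ΣQC/ΣQ = (40.80·0.1400 + 7.270·25.60) / 48.07 = 191.8/48.07 = 3.991 mg/L.
Half-life 14.9 h → k = ln 2 / 14.9 = 0.04652 h⁻¹ = 1.116 d⁻¹.
3.991·exp(−k·t) = 1.1 → t = ln(3.991/1.1)/k = 99720 s = 27.70 h.

27.7 h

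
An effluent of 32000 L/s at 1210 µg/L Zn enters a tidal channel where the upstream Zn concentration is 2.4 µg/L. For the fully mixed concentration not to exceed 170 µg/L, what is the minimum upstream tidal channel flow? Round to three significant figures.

Set C_mix = 170: (Q·2.400 + 32000·1210) / (Q + 32000) = 170
→ Q = 32000·(1210 − 170)/(170 − 2.400) = 198600 L/s.

199000 L/s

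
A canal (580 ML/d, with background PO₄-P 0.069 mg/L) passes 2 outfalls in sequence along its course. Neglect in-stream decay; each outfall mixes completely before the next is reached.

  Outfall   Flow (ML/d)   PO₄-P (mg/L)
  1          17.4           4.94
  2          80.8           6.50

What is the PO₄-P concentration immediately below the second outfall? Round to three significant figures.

0.960 mg/L

After outfall 1: Q = 580.0 + 17.40 = 597.4 ML/d; C = (580.0·0.06900 + 17.40·4.940)/597.4 = 0.2109 mg/L.
After outfall 2: Q = 597.4 + 80.80 = 678.2 ML/d; C = (597.4·0.2109 + 80.80·6.500)/678.2 = 0.9602 mg/L.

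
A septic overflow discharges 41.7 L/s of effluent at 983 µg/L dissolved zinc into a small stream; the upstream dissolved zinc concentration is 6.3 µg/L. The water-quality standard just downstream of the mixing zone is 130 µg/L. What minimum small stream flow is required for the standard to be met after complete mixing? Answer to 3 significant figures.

288 L/s

Set C_mix = 130: (Q·6.300 + 41.70·983.0) / (Q + 41.70) = 130
→ Q = 41.70·(983.0 − 130)/(130 − 6.300) = 287.6 L/s.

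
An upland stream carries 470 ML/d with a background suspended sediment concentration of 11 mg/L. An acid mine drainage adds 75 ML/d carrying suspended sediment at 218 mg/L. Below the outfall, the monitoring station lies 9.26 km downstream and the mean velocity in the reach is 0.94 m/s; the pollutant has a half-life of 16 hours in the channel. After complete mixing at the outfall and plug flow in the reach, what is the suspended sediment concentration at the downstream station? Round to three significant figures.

After mixing, C = (470.0·11.00 + 75.00·218.0) / 545.0 = 21520/545.0 = 39.49 mg/L.
Travel time t = 9.26·1000 / 0.94 = 9851 s = 2.736 h.
Half-life 16 h → k = ln 2 / 16 = 0.04332 h⁻¹ = 1.040 d⁻¹.
Decay over the reach: 39.49·exp(−kt) = 39.49·0.8882 = 35.07 mg/L.

35.1 mg/L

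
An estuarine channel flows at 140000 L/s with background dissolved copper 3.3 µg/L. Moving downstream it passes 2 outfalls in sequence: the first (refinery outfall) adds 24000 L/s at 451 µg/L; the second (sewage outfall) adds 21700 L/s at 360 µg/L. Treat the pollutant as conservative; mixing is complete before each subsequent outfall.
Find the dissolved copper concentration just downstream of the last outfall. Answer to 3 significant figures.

Outfall 1: combined Q = 164000 L/s; C = (140000·3.300 + 24000·451.0)/164000 = 68.82 µg/L.
Outfall 2: combined Q = 185700 L/s; C = (164000·68.82 + 21700·360.0)/185700 = 102.8 µg/L.

103 µg/L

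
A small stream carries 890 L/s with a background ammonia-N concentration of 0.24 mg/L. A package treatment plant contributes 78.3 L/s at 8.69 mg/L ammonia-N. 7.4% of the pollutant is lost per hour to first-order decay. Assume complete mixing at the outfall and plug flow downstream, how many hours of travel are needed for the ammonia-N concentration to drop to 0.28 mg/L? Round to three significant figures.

15.5 h

Flow-weighted average: C = (890.0·0.2400 + 78.30·8.690) / 968.3 = 894.0/968.3 = 0.9233 mg/L.
7.4%/h lost → k = −ln(1 − 0.074) = 0.07688 h⁻¹.
0.9233·exp(−k·t) = 0.28 → t = ln(0.9233/0.28)/k = 55870 s = 15.52 h.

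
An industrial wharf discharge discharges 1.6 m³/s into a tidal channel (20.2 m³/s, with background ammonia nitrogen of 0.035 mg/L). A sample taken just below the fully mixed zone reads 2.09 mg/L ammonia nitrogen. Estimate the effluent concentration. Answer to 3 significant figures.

Mass balance: 20.20·0.03500 + 1.600·Cₑ = 21.80·2.090
→ Cₑ = (21.80·2.090 − 20.20·0.03500) / 1.600 = 28.03 mg/L.

28.0 mg/L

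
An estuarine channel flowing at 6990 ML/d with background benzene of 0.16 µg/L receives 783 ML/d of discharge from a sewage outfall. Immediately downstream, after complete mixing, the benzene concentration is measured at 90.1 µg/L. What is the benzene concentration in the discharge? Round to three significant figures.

Mass balance: 6990·0.1600 + 783.0·Cₑ = 7773·90.10
→ Cₑ = (7773·90.10 − 6990·0.1600) / 783.0 = 893.0 µg/L.

893 µg/L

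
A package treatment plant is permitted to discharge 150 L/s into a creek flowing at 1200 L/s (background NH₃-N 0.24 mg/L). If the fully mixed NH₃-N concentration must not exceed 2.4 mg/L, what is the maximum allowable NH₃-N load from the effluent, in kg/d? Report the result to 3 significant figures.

Mass balance at the limit: 1200·0.2400 + 150.0·Cₑ = 1350·2.4 → Cₑ = 19.68 mg/L.
150.0 L/s = 0.1500 m³/s. Load = 0.1500 m³/s × 19.68 g/m³ × 86 400 s/d = 255.1 kg/d.

255 kg/d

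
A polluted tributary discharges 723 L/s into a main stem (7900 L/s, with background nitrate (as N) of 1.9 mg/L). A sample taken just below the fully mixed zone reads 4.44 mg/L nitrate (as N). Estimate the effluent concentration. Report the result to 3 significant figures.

Mass balance: 7900·1.900 + 723.0·Cₑ = 8623·4.440
→ Cₑ = (8623·4.440 − 7900·1.900) / 723.0 = 32.19 mg/L.

32.2 mg/L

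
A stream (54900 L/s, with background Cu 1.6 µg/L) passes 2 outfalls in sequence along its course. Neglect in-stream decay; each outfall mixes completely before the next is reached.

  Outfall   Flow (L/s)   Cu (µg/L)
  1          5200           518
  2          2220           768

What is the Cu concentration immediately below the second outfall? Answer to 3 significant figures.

Outfall 1: combined Q = 60100 L/s; C = (54900·1.600 + 5200·518.0)/60100 = 46.28 µg/L.
Outfall 2: combined Q = 62320 L/s; C = (60100·46.28 + 2220·768.0)/62320 = 71.99 µg/L.

72.0 µg/L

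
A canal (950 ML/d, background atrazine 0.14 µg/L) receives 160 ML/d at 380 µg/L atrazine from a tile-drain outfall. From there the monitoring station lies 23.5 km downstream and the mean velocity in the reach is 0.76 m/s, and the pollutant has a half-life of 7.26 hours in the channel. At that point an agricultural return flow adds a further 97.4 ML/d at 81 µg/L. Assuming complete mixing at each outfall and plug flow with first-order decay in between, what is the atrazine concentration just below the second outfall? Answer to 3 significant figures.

28.8 µg/L

Conservation of mass: C = (950.0·0.1400 + 160.0·380.0) / 1110 = 60930/1110 = 54.89 µg/L; combined flow 1110 ML/d.
Travel time t = 23.5·1000 / 0.76 = 30920 s = 8.589 h.
Half-life 7.26 h → k = ln 2 / 7.26 = 0.09547 h⁻¹ = 2.291 d⁻¹.
Applying C = C₀e^(−kt): 54.89 × 0.4404 = 24.18 µg/L.
At the second outfall, C = (1110·24.18 + 97.40·81.00) / (1110 + 97.40) = 28.76 µg/L.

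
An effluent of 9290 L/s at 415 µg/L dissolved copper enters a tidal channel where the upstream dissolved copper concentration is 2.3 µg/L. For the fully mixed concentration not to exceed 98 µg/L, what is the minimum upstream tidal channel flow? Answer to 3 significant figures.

Set C_mix = 98: (Q·2.300 + 9290·415.0) / (Q + 9290) = 98
→ Q = 9290·(415.0 − 98)/(98 − 2.300) = 30770 L/s.

30800 L/s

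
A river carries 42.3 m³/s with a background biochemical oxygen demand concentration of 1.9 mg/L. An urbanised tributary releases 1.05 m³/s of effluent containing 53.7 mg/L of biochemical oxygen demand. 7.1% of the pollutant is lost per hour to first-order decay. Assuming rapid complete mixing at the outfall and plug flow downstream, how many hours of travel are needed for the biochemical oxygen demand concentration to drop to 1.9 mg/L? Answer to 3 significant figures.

Conservation of mass: C = (42.30·1.900 + 1.050·53.70) / 43.35 = 136.8/43.35 = 3.155 mg/L.
7.1%/h lost → k = −ln(1 − 0.071) = 0.07365 h⁻¹.
3.155·exp(−k·t) = 1.9 → t = ln(3.155/1.9)/k = 24780 s = 6.885 h.

6.88 h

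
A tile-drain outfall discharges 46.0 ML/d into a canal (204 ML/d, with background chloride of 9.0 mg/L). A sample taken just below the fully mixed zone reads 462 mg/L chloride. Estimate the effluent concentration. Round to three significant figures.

Mass balance: 204.0·9.000 + 46.00·Cₑ = 250.0·462.0
→ Cₑ = (250.0·462.0 − 204.0·9.000) / 46.00 = 2471 mg/L.

2470 mg/L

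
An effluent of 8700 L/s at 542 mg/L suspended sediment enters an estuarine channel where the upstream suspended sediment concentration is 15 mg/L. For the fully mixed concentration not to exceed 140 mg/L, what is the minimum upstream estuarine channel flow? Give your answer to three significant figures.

28000 L/s

Set C_mix = 140: (Q·15.00 + 8700·542.0) / (Q + 8700) = 140
→ Q = 8700·(542.0 − 140)/(140 − 15.00) = 27980 L/s.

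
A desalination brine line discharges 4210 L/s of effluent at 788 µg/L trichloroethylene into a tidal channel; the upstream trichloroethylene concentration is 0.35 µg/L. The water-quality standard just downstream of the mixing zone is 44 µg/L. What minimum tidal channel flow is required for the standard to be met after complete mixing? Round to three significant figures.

Set C_mix = 44: (Q·0.3500 + 4210·788.0) / (Q + 4210) = 44
→ Q = 4210·(788.0 − 44)/(44 − 0.3500) = 71760 L/s.

71800 L/s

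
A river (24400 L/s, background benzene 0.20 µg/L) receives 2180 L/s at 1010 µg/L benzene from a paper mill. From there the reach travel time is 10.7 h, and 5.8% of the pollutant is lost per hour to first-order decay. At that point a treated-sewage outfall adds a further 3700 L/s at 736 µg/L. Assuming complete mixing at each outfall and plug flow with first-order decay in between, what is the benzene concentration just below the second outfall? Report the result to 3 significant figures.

128 µg/L

Flow-weighted average: C = (24400·0.2000 + 2180·1010) / 26580 = 2207000/26580 = 83.02 µg/L; combined flow 26580 L/s.
5.8%/h lost → k = −ln(1 − 0.058) = 0.05975 h⁻¹.
Decay over the reach: 83.02·exp(−kt) = 83.02·0.5276 = 43.81 µg/L.
Second outfall: C = (26580·43.81 + 3700·736.0)/30280 = 128.4 µg/L.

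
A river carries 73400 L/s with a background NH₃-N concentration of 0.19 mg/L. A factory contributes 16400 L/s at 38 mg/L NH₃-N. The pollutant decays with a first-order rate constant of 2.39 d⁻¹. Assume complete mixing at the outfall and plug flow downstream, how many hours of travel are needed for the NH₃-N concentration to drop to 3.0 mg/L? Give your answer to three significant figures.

8.64 h

Flow-weighted average: C = (73400·0.1900 + 16400·38.00) / 89800 = 637100/89800 = 7.095 mg/L.
7.095·exp(−k·t) = 3.0 → t = ln(7.095/3.0)/k = 31120 s = 8.644 h.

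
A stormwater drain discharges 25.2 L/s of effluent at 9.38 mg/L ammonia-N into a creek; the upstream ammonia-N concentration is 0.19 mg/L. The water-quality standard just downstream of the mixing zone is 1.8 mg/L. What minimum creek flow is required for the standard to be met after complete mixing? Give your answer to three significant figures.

Set C_mix = 1.8: (Q·0.1900 + 25.20·9.380) / (Q + 25.20) = 1.8
→ Q = 25.20·(9.380 − 1.8)/(1.8 − 0.1900) = 118.6 L/s.

119 L/s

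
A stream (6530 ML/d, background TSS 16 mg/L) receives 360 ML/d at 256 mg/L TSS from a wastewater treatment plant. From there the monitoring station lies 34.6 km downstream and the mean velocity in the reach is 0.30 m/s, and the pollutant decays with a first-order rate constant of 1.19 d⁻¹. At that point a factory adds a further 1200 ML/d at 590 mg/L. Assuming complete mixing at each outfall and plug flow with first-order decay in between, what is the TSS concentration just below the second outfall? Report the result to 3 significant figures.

Conservation of mass: C = (6530·16.00 + 360.0·256.0) / 6890 = 196600/6890 = 28.54 mg/L; combined flow 6890 ML/d.
Travel time t = 34.6·1000 / 0.30 = 115300 s = 32.04 h.
After decay, C = 28.54 × e^(−kt) = 28.54 × 0.2042 = 5.829 mg/L.
At the second outfall, C = (6890·5.829 + 1200·590.0) / (6890 + 1200) = 92.48 mg/L.

92.5 mg/L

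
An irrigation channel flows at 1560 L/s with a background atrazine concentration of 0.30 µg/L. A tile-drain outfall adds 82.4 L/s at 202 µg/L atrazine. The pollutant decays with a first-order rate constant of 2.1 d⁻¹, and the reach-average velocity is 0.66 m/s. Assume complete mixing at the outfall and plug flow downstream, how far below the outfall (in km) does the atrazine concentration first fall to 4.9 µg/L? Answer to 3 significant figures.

20.5 km

Mixed concentration C = ΣQC/ΣQ = (1560·0.3000 + 82.40·202.0) / 1642 = 17110/1642 = 10.42 µg/L.
Set 10.42·exp(−k·t) = 4.9 → t = ln(10.42/4.9)/k = 31040 s = 8.622 h.
Distance = v·t = 0.66·31040 = 20490 m = 20.49 km.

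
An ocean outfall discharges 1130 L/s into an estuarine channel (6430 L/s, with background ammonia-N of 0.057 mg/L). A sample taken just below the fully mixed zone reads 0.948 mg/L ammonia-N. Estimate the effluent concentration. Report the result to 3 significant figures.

Mass balance: 6430·0.05700 + 1130·Cₑ = 7560·0.9480
→ Cₑ = (7560·0.9480 − 6430·0.05700) / 1130 = 6.018 mg/L.

6.02 mg/L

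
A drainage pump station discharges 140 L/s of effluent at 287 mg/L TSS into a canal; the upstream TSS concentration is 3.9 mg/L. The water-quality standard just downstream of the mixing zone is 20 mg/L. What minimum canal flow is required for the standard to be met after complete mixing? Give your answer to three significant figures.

Set C_mix = 20: (Q·3.900 + 140.0·287.0) / (Q + 140.0) = 20
→ Q = 140.0·(287.0 − 20)/(20 − 3.900) = 2322 L/s.

2320 L/s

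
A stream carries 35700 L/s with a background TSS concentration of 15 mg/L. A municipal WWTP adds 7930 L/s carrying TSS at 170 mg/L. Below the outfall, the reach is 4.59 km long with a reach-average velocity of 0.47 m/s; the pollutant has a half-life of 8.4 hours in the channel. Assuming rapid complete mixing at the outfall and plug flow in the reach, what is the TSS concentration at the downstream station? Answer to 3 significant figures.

After mixing, C = (35700·15.00 + 7930·170.0) / 43630 = 1884000/43630 = 43.17 mg/L.
Travel time t = 4.59·1000 / 0.47 = 9766 s = 2.713 h.
Half-life 8.4 h → k = ln 2 / 8.4 = 0.08252 h⁻¹ = 1.980 d⁻¹.
First-order decay: C = 43.17·exp(−k·t) = 43.17·0.7994 = 34.51 mg/L.

34.5 mg/L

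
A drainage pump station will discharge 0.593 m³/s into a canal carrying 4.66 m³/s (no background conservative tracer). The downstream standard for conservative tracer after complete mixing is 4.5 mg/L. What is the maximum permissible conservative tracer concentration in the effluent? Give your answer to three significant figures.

At the limit, (Qr·Cr + Qe·Cₑ)/(Qr + Qe) = 4.5:
Cₑ = (5.253·4.5 − 4.660·0) / 0.5930 = 39.86 mg/L.

39.9 mg/L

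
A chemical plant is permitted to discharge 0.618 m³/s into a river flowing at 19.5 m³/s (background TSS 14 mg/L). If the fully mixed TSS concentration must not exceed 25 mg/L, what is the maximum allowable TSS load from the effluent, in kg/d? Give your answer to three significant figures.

19900 kg/d

Mass balance at the limit: 19.50·14.00 + 0.6180·Cₑ = 20.12·25 → Cₑ = 372.1 mg/L.
Load = 0.6180 m³/s × 372.1 g/m³ × 86 400 s/d = 19870 kg/d.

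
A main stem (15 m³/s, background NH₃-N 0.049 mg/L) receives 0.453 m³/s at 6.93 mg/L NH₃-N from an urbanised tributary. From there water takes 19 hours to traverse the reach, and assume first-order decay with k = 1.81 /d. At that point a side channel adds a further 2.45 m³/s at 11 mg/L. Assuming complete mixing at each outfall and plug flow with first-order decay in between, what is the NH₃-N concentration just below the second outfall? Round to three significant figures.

1.56 mg/L

Conservation of mass: C = (15.00·0.04900 + 0.4530·6.930) / 15.45 = 3.874/15.45 = 0.2507 mg/L; combined flow 15.45 m³/s.
Applying C = C₀e^(−kt): 0.2507 × 0.2386 = 0.05982 mg/L.
At the second outfall, C = (15.45·0.05982 + 2.450·11.00) / (15.45 + 2.450) = 1.557 mg/L.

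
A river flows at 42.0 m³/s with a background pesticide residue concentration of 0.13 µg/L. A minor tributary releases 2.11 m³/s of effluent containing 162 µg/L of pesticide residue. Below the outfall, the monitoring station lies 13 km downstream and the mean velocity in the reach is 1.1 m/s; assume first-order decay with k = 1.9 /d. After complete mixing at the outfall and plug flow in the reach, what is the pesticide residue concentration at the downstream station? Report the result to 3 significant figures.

6.07 µg/L

Flow-weighted average: C = (42.00·0.1300 + 2.110·162.0) / 44.11 = 347.3/44.11 = 7.873 µg/L.
Travel time t = 13·1000 / 1.1 = 11820 s = 3.283 h.
First-order decay: C = 7.873·exp(−k·t) = 7.873·0.7711 = 6.071 µg/L.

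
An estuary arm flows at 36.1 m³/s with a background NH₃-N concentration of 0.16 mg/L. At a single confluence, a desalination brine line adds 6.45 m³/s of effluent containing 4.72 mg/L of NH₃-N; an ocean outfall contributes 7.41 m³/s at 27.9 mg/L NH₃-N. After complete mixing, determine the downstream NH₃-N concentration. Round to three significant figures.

4.86 mg/L

After mixing, C = (36.10·0.1600 + 6.450·4.720 + 7.410·27.90) / 49.96 = 243.0/49.96 = 4.863 mg/L.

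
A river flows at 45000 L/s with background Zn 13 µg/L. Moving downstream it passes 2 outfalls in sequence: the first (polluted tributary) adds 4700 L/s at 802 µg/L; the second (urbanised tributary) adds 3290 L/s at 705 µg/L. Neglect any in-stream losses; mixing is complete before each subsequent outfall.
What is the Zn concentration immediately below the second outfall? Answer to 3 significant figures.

Outfall 1: combined Q = 49700 L/s; C = (45000·13.00 + 4700·802.0)/49700 = 87.61 µg/L.
Outfall 2: combined Q = 52990 L/s; C = (49700·87.61 + 3290·705.0)/52990 = 125.9 µg/L.

126 µg/L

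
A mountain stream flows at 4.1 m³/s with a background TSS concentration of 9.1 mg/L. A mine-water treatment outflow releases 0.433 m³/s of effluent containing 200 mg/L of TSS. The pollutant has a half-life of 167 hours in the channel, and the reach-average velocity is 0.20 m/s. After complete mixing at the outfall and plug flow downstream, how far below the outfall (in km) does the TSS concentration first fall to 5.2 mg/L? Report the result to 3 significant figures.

288 km

Mass balance: C = (4.100·9.100 + 0.4330·200.0) / 4.533 = 123.9/4.533 = 27.34 mg/L.
Half-life 167 h → k = ln 2 / 167 = 0.004151 h⁻¹ = 0.09961 d⁻¹.
Set 27.34·exp(−k·t) = 5.2 → t = ln(27.34/5.2)/k = 1439000 s = 399.8 h.
Distance = v·t = 0.20·1439000 = 287900 m = 287.9 km.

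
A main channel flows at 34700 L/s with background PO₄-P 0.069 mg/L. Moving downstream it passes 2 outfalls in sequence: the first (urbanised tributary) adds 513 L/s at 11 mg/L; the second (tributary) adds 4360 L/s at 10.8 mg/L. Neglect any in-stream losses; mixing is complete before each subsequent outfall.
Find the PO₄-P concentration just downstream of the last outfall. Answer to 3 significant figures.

1.39 mg/L

Below outfall 1: Q → 35210 L/s, C = (34700·0.06900 + 513.0·11.00)/35210 = 0.2282 mg/L.
Below outfall 2: Q → 39570 L/s, C = (35210·0.2282 + 4360·10.80)/39570 = 1.393 mg/L.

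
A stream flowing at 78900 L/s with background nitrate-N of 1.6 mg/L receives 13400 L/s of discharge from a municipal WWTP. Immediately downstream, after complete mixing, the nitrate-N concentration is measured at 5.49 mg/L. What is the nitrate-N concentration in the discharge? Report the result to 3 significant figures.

28.4 mg/L

Mass balance: 78900·1.600 + 13400·Cₑ = 92300·5.490
→ Cₑ = (92300·5.490 − 78900·1.600) / 13400 = 28.39 mg/L.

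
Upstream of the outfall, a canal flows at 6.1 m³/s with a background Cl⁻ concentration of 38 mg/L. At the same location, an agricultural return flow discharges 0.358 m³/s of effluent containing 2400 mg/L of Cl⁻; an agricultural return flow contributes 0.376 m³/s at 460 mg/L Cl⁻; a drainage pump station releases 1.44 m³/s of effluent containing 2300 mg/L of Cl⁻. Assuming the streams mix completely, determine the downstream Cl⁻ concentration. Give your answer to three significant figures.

Conservation of mass: C = (6.100·38.00 + 0.3580·2400 + 0.3760·460.0 + 1.440·2300) / 8.274 = 4576/8.274 = 553.1 mg/L.

553 mg/L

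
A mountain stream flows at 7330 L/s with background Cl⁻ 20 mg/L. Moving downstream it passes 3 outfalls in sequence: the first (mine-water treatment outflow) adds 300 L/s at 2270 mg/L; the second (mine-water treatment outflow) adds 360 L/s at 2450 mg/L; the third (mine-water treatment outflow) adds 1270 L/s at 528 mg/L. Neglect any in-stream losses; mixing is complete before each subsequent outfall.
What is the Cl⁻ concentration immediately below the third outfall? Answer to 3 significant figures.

257 mg/L

Outfall 1: combined Q = 7630 L/s; C = (7330·20.00 + 300.0·2270)/7630 = 108.5 mg/L.
Outfall 2: combined Q = 7990 L/s; C = (7630·108.5 + 360.0·2450)/7990 = 214.0 mg/L.
Outfall 3: combined Q = 9260 L/s; C = (7990·214.0 + 1270·528.0)/9260 = 257.0 mg/L.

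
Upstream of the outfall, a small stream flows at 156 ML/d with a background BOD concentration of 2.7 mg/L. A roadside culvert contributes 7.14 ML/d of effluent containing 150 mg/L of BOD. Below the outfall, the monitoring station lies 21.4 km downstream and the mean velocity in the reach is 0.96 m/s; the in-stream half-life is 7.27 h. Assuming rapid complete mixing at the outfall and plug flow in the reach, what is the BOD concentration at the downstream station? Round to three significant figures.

5.07 mg/L

Flow-weighted average: C = (156.0·2.700 + 7.140·150.0) / 163.1 = 1492/163.1 = 9.147 mg/L.
Travel time t = 21.4·1000 / 0.96 = 22290 s = 6.192 h.
Half-life 7.27 h → k = ln 2 / 7.27 = 0.09534 h⁻¹ = 2.288 d⁻¹.
After decay, C = 9.147 × e^(−kt) = 9.147 × 0.5541 = 5.068 mg/L.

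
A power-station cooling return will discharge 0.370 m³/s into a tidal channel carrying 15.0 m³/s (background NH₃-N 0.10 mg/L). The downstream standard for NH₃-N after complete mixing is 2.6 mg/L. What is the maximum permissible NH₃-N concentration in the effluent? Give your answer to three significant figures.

At the limit, (Qr·Cr + Qe·Cₑ)/(Qr + Qe) = 2.6:
Cₑ = (15.37·2.6 − 15.00·0.1000) / 0.3700 = 104.0 mg/L.

104 mg/L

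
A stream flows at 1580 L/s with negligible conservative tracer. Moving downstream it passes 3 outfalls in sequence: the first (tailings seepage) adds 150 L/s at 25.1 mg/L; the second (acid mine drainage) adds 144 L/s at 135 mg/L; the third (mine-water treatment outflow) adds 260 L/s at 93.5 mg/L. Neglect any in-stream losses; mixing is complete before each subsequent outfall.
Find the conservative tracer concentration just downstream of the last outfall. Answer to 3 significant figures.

Outfall 1: combined Q = 1730 L/s; C = (1580·0 + 150.0·25.10)/1730 = 2.176 mg/L.
Outfall 2: combined Q = 1874 L/s; C = (1730·2.176 + 144.0·135.0)/1874 = 12.38 mg/L.
Outfall 3: combined Q = 2134 L/s; C = (1874·12.38 + 260.0·93.50)/2134 = 22.27 mg/L.

22.3 mg/L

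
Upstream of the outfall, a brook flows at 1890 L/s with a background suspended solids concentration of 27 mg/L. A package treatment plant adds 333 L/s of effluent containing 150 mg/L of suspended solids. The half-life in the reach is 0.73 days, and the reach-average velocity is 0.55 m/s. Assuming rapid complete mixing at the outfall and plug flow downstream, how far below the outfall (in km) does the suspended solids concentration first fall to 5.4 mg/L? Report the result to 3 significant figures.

Flow-weighted average: C = (1890·27.00 + 333.0·150.0) / 2223 = 101000/2223 = 45.43 mg/L.
Half-life 0.73 d → k = ln 2 / 0.73 = 0.9495 d⁻¹.
Set 45.43·exp(−k·t) = 5.4 → t = ln(45.43/5.4)/k = 193800 s = 53.83 h.
Distance = v·t = 0.55·193800 = 106600 m = 106.6 km.

107 km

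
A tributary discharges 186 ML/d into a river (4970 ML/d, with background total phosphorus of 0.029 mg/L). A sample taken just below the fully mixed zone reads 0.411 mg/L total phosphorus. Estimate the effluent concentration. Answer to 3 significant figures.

10.6 mg/L

Mass balance: 4970·0.02900 + 186.0·Cₑ = 5156·0.4110
→ Cₑ = (5156·0.4110 − 4970·0.02900) / 186.0 = 10.62 mg/L.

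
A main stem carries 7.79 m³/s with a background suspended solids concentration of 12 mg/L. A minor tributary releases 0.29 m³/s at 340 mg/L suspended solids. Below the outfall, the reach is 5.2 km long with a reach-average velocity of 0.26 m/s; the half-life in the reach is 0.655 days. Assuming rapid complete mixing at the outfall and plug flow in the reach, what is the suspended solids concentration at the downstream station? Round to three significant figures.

Conservation of mass: C = (7.790·12.00 + 0.2900·340.0) / 8.080 = 192.1/8.080 = 23.77 mg/L.
Travel time t = 5.2·1000 / 0.26 = 20000 s = 5.556 h.
Half-life 0.655 d → k = ln 2 / 0.655 = 1.058 d⁻¹.
First-order decay: C = 23.77·exp(−k·t) = 23.77·0.7827 = 18.61 mg/L.

18.6 mg/L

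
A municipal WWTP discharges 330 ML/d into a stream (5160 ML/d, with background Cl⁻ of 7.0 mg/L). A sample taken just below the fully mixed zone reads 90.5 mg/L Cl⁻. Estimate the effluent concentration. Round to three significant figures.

1400 mg/L

Mass balance: 5160·7.000 + 330.0·Cₑ = 5490·90.50
→ Cₑ = (5490·90.50 − 5160·7.000) / 330.0 = 1396 mg/L.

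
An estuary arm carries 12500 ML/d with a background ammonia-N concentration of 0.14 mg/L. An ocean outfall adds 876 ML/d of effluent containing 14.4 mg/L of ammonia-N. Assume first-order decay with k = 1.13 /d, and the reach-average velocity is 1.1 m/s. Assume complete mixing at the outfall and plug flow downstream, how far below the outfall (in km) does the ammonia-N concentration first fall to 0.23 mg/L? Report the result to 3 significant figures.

Mixed concentration C = ΣQC/ΣQ = (12500·0.1400 + 876.0·14.40) / 13380 = 14360/13380 = 1.074 mg/L.
Set 1.074·exp(−k·t) = 0.23 → t = ln(1.074/0.23)/k = 117800 s = 32.73 h.
Distance = v·t = 1.1·117800 = 129600 m = 129.6 km.

130 km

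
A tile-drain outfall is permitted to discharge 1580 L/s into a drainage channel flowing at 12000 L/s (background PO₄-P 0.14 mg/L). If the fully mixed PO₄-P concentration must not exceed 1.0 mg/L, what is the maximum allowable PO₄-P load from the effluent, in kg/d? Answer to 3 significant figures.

1030 kg/d

Mass balance at the limit: 12000·0.1400 + 1580·Cₑ = 13580·1.0 → Cₑ = 7.532 mg/L.
1580 L/s = 1.580 m³/s. Load = 1.580 m³/s × 7.532 g/m³ × 86 400 s/d = 1028 kg/d.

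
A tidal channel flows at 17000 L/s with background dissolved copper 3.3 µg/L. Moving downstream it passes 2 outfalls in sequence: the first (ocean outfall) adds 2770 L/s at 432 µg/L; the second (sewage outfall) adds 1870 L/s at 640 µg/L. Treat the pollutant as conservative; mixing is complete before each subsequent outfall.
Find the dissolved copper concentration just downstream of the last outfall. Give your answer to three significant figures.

113 µg/L

After outfall 1: Q = 17000 + 2770 = 19770 L/s; C = (17000·3.300 + 2770·432.0)/19770 = 63.37 µg/L.
After outfall 2: Q = 19770 + 1870 = 21640 L/s; C = (19770·63.37 + 1870·640.0)/21640 = 113.2 µg/L.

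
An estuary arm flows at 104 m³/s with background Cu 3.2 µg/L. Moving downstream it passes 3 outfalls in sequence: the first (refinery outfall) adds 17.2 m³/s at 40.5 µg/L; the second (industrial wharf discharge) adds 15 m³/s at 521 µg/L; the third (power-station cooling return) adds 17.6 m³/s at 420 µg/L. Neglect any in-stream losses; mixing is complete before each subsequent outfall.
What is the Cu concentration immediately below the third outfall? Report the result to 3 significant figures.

106 µg/L

After outfall 1: Q = 104.0 + 17.20 = 121.2 m³/s; C = (104.0·3.200 + 17.20·40.50)/121.2 = 8.493 µg/L.
After outfall 2: Q = 121.2 + 15.00 = 136.2 m³/s; C = (121.2·8.493 + 15.00·521.0)/136.2 = 64.94 µg/L.
After outfall 3: Q = 136.2 + 17.60 = 153.8 m³/s; C = (136.2·64.94 + 17.60·420.0)/153.8 = 105.6 µg/L.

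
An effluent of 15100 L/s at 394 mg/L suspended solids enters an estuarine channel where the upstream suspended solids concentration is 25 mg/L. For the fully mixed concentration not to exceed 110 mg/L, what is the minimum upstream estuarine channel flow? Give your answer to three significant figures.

50500 L/s

Set C_mix = 110: (Q·25.00 + 15100·394.0) / (Q + 15100) = 110
→ Q = 15100·(394.0 − 110)/(110 − 25.00) = 50450 L/s.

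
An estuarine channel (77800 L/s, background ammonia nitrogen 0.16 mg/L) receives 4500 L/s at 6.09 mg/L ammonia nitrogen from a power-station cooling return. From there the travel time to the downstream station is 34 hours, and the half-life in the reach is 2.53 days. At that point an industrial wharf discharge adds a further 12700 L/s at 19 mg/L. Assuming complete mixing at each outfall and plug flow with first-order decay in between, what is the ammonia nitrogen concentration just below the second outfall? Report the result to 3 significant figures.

Mixed concentration C = ΣQC/ΣQ = (77800·0.1600 + 4500·6.090) / 82300 = 39850/82300 = 0.4842 mg/L; combined flow 82300 L/s.
Half-life 2.53 d → k = ln 2 / 2.53 = 0.2740 d⁻¹.
Decay over the reach: 0.4842·exp(−kt) = 0.4842·0.6783 = 0.3285 mg/L.
At the second outfall, C = (82300·0.3285 + 12700·19.00) / (82300 + 12700) = 2.825 mg/L.

2.82 mg/L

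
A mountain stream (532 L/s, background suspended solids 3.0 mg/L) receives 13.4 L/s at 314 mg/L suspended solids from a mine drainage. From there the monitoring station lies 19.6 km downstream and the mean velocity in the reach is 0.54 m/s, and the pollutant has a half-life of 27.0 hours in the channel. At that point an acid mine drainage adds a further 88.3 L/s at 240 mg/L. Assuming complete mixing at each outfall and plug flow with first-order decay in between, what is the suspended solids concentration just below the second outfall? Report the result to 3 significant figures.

40.5 mg/L

Conservation of mass: C = (532.0·3.000 + 13.40·314.0) / 545.4 = 5804/545.4 = 10.64 mg/L; combined flow 545.4 L/s.
Travel time t = 19.6·1000 / 0.54 = 36300 s = 10.08 h.
Half-life 27.0 h → k = ln 2 / 27.0 = 0.02567 h⁻¹ = 0.6161 d⁻¹.
After decay, C = 10.64 × e^(−kt) = 10.64 × 0.7720 = 8.214 mg/L.
Second outfall: C = (545.4·8.214 + 88.30·240.0)/633.7 = 40.51 mg/L.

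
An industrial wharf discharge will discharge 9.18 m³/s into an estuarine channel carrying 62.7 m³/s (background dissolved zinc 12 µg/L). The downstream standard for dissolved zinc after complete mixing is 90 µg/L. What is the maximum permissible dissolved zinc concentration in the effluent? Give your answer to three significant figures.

623 µg/L

At the limit, (Qr·Cr + Qe·Cₑ)/(Qr + Qe) = 90:
Cₑ = (71.88·90 − 62.70·12.00) / 9.180 = 622.7 µg/L.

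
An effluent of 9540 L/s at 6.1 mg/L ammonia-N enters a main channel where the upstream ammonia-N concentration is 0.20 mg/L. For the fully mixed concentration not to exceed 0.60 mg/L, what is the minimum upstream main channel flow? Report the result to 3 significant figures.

Set C_mix = 0.60: (Q·0.2000 + 9540·6.100) / (Q + 9540) = 0.60
→ Q = 9540·(6.100 − 0.60)/(0.60 − 0.2000) = 131200 L/s.

131000 L/s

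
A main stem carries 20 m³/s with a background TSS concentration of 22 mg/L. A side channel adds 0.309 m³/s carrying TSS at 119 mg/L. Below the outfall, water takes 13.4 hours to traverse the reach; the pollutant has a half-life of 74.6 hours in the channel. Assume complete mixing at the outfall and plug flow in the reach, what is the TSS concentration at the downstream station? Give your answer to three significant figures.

After mixing, C = (20.00·22.00 + 0.3090·119.0) / 20.31 = 476.8/20.31 = 23.48 mg/L.
Half-life 74.6 h → k = ln 2 / 74.6 = 0.009292 h⁻¹ = 0.2230 d⁻¹.
First-order decay: C = 23.48·exp(−k·t) = 23.48·0.8829 = 20.73 mg/L.

20.7 mg/L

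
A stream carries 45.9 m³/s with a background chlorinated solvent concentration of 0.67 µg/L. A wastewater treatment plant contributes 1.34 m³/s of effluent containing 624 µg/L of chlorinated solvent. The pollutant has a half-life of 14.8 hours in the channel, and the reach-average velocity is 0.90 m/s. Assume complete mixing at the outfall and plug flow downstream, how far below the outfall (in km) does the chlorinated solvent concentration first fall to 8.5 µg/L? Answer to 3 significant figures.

After mixing, C = (45.90·0.6700 + 1.340·624.0) / 47.24 = 866.9/47.24 = 18.35 µg/L.
Half-life 14.8 h → k = ln 2 / 14.8 = 0.04683 h⁻¹ = 1.124 d⁻¹.
Set 18.35·exp(−k·t) = 8.5 → t = ln(18.35/8.5)/k = 59160 s = 16.43 h.
Distance = v·t = 0.90·59160 = 53240 m = 53.24 km.

53.2 km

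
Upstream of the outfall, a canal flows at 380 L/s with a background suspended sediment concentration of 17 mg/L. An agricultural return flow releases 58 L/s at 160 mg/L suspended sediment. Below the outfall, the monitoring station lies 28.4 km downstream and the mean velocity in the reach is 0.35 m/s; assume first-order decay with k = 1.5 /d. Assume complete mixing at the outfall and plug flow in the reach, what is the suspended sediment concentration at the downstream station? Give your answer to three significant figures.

Conservation of mass: C = (380.0·17.00 + 58.00·160.0) / 438.0 = 15740/438.0 = 35.94 mg/L.
Travel time t = 28.4·1000 / 0.35 = 81140 s = 22.54 h.
Decay over the reach: 35.94·exp(−kt) = 35.94·0.2445 = 8.785 mg/L.

8.78 mg/L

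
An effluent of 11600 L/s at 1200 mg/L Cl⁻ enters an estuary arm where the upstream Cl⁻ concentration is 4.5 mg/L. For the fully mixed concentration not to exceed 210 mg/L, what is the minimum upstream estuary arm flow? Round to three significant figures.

55900 L/s

Set C_mix = 210: (Q·4.500 + 11600·1200) / (Q + 11600) = 210
→ Q = 11600·(1200 − 210)/(210 − 4.500) = 55880 L/s.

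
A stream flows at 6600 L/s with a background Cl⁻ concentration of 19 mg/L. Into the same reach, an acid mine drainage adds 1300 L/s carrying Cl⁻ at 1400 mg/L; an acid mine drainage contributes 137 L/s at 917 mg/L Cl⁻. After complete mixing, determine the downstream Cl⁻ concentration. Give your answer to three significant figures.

258 mg/L

Mixed concentration C = ΣQC/ΣQ = (6600·19.00 + 1300·1400 + 137.0·917.0) / 8037 = 2071000/8037 = 257.7 mg/L.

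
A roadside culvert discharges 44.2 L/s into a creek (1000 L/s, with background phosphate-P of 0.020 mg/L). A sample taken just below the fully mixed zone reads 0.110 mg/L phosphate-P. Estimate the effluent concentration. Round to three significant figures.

Mass balance: 1000·0.02000 + 44.20·Cₑ = 1044·0.1100
→ Cₑ = (1044·0.1100 − 1000·0.02000) / 44.20 = 2.146 mg/L.

2.15 mg/L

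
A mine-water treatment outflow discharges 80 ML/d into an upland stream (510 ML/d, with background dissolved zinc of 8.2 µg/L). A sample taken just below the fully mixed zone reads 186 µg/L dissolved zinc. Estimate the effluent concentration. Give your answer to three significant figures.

Mass balance: 510.0·8.200 + 80.00·Cₑ = 590.0·186.0
→ Cₑ = (590.0·186.0 − 510.0·8.200) / 80.00 = 1319 µg/L.

1320 µg/L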